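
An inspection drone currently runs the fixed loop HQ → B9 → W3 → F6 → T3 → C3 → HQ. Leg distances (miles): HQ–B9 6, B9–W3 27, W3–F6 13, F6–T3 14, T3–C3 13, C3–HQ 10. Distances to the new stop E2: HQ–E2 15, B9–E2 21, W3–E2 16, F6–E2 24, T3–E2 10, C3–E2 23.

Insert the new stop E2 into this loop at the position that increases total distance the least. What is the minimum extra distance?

Minimum extra distance: 10 miles, inserting E2 between B9 and W3.

Insertion cost between consecutive stops i–j is d(i,E2) + d(E2,j) − d(i,j):
  between HQ and B9: 15 + 21 − 6 = 30
  between B9 and W3: 21 + 16 − 27 = 10
  between W3 and F6: 16 + 24 − 13 = 27
  between F6 and T3: 24 + 10 − 14 = 20
  between T3 and C3: 10 + 23 − 13 = 20
  between C3 and HQ: 23 + 15 − 10 = 28
Cheapest insertion is between B9 and W3, adding 10.
New total = 83 + 10 = 93.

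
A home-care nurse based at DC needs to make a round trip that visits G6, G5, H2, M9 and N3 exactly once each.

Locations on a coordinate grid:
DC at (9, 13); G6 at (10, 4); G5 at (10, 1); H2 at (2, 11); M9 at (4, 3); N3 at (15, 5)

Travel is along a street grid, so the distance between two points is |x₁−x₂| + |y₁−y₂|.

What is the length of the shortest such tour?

There are 60 distinct closed tours to check (reversals are equivalent).
DC - G6 - G5 - H2 - M9 - N3 - DC: 10+3+18+10+13+14 = 68
DC - G6 - G5 - H2 - N3 - M9 - DC: 10+3+18+19+13+15 = 78
DC - G6 - G5 - M9 - H2 - N3 - DC: 10+3+8+10+19+14 = 64
DC - G6 - G5 - M9 - N3 - H2 - DC: 10+3+8+13+19+9 = 62
DC - G6 - G5 - N3 - H2 - M9 - DC: 10+3+9+19+10+15 = 66
DC - G6 - G5 - N3 - M9 - H2 - DC: 10+3+9+13+10+9 = 54
DC - G6 - H2 - G5 - M9 - N3 - DC: 10+15+18+8+13+14 = 78
DC - G6 - H2 - G5 - N3 - M9 - DC: 10+15+18+9+13+15 = 80
DC - G6 - H2 - M9 - G5 - N3 - DC: 10+15+10+8+9+14 = 66
DC - G6 - H2 - M9 - N3 - G5 - DC: 10+15+10+13+9+13 = 70
DC - G6 - H2 - N3 - G5 - M9 - DC: 10+15+19+9+8+15 = 76
DC - G6 - H2 - N3 - M9 - G5 - DC: 10+15+19+13+8+13 = 78
DC - G6 - M9 - G5 - H2 - N3 - DC: 10+7+8+18+19+14 = 76
DC - G6 - M9 - G5 - N3 - H2 - DC: 10+7+8+9+19+9 = 62
… (46 more)
DC - H2 - M9 - G5 - G6 - N3 - DC: 9+10+8+3+6+14 = 50  ← best
The minimum is 50.
One optimal route: DC → H2 → M9 → G5 → G6 → N3 → DC (or its reverse).

50 — the shortest possible round trip.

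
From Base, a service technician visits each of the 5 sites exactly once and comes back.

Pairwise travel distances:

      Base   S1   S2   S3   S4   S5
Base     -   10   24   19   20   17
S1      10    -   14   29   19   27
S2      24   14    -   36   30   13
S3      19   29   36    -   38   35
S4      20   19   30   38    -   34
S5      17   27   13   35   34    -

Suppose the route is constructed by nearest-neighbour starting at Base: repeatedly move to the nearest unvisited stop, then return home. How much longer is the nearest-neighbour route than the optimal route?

Excess over optimum: 8.

Base: S1=10, S5=17, S3=19, S4=20, S2=24 ⇒ S1
S1: S2=14, S4=19, S5=27, S3=29 ⇒ S2
S2: S5=13, S4=30, S3=36 ⇒ S5
S5: S4=34, S3=35 ⇒ S4
S4: S3=38 ⇒ S3
NN route Base → S1 → S2 → S5 → S4 → S3 → Base costs 128.
Optimal: Base → S3 → S4 → S1 → S2 → S5 → Base costs 120 (by enumerating all 60 distinct tours).
Excess = 128 − 120 = 8.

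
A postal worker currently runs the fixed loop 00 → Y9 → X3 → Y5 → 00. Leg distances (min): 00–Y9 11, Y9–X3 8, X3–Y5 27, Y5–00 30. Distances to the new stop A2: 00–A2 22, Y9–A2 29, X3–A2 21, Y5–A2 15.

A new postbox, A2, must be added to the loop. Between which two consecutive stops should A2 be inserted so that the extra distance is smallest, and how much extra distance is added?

+7 min — insert A2 between Y5 and 00.

Insertion cost between consecutive stops i–j is d(i,A2) + d(A2,j) − d(i,j):
  between 00 and Y9: 22 + 29 − 11 = 40
  between Y9 and X3: 29 + 21 − 8 = 42
  between X3 and Y5: 21 + 15 − 27 = 9
  between Y5 and 00: 15 + 22 − 30 = 7
Cheapest insertion is between Y5 and 00, adding 7.
New total = 76 + 7 = 83.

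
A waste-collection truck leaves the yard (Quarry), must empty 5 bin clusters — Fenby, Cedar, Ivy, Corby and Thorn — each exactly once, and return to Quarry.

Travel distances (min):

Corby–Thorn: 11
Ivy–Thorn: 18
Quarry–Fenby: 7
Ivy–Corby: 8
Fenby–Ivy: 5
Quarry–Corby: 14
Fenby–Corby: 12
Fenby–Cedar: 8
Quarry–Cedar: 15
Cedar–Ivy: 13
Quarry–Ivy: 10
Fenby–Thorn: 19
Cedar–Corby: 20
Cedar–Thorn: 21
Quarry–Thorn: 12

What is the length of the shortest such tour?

Shortest round trip = 59 min.

With 5 stops there are 5!/2 = 60 distinct round trips (a route and its reverse cost the same).
Quarry→Fenby→Cedar→Ivy→Corby→Thorn→Quarry: 7+8+13+8+11+12 = 59
Quarry→Fenby→Cedar→Ivy→Thorn→Corby→Quarry: 7+8+13+18+11+14 = 71
Quarry→Fenby→Cedar→Corby→Ivy→Thorn→Quarry: 7+8+20+8+18+12 = 73
Quarry→Fenby→Cedar→Corby→Thorn→Ivy→Quarry: 7+8+20+11+18+10 = 74
Quarry→Fenby→Cedar→Thorn→Ivy→Corby→Quarry: 7+8+21+18+8+14 = 76
Quarry→Fenby→Cedar→Thorn→Corby→Ivy→Quarry: 7+8+21+11+8+10 = 65
Quarry→Fenby→Ivy→Cedar→Corby→Thorn→Quarry: 7+5+13+20+11+12 = 68
Quarry→Fenby→Ivy→Cedar→Thorn→Corby→Quarry: 7+5+13+21+11+14 = 71
Quarry→Fenby→Ivy→Corby→Cedar→Thorn→Quarry: 7+5+8+20+21+12 = 73
Quarry→Fenby→Ivy→Corby→Thorn→Cedar→Quarry: 7+5+8+11+21+15 = 67
Quarry→Fenby→Ivy→Thorn→Cedar→Corby→Quarry: 7+5+18+21+20+14 = 85
Quarry→Fenby→Ivy→Thorn→Corby→Cedar→Quarry: 7+5+18+11+20+15 = 76
Quarry→Fenby→Corby→Cedar→Ivy→Thorn→Quarry: 7+12+20+13+18+12 = 82
Quarry→Fenby→Corby→Cedar→Thorn→Ivy→Quarry: 7+12+20+21+18+10 = 88
… (46 more)
The minimum is 59.
One optimal route: Quarry → Fenby → Cedar → Ivy → Corby → Thorn → Quarry (or its reverse).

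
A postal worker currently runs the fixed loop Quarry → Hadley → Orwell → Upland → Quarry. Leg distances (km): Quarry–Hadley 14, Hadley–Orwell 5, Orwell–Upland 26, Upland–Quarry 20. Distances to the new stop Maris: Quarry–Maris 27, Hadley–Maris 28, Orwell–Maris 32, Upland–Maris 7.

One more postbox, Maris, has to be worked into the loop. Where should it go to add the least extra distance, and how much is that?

Insertion cost between consecutive stops i–j is d(i,Maris) + d(Maris,j) − d(i,j):
  between Quarry and Hadley: 27 + 28 − 14 = 41
  between Hadley and Orwell: 28 + 32 − 5 = 55
  between Orwell and Upland: 32 + 7 − 26 = 13
  between Upland and Quarry: 7 + 27 − 20 = 14
Cheapest insertion is between Orwell and Upland, adding 13.
New total = 65 + 13 = 78.

+13 km — insert Maris between Orwell and Upland.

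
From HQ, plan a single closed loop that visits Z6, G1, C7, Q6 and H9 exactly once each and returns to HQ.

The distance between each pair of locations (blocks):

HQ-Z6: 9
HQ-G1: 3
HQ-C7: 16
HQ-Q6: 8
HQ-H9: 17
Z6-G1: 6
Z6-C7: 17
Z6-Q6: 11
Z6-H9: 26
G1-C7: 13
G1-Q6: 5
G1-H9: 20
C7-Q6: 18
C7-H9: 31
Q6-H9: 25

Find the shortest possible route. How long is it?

With 5 stops there are 5!/2 = 60 distinct round trips (a route and its reverse cost the same).
HQ → Z6 → G1 → C7 → Q6 → H9 → HQ: 9+6+13+18+25+17 = 88
HQ → Z6 → G1 → C7 → H9 → Q6 → HQ: 9+6+13+31+25+8 = 92
HQ → Z6 → G1 → Q6 → C7 → H9 → HQ: 9+6+5+18+31+17 = 86
HQ → Z6 → G1 → Q6 → H9 → C7 → HQ: 9+6+5+25+31+16 = 92
HQ → Z6 → G1 → H9 → C7 → Q6 → HQ: 9+6+20+31+18+8 = 92
HQ → Z6 → G1 → H9 → Q6 → C7 → HQ: 9+6+20+25+18+16 = 94
HQ → Z6 → C7 → G1 → Q6 → H9 → HQ: 9+17+13+5+25+17 = 86
HQ → Z6 → C7 → G1 → H9 → Q6 → HQ: 9+17+13+20+25+8 = 92
HQ → Z6 → C7 → Q6 → G1 → H9 → HQ: 9+17+18+5+20+17 = 86
HQ → Z6 → C7 → Q6 → H9 → G1 → HQ: 9+17+18+25+20+3 = 92
HQ → Z6 → C7 → H9 → G1 → Q6 → HQ: 9+17+31+20+5+8 = 90
HQ → Z6 → C7 → H9 → Q6 → G1 → HQ: 9+17+31+25+5+3 = 90
HQ → Z6 → Q6 → G1 → C7 → H9 → HQ: 9+11+5+13+31+17 = 86
HQ → Z6 → Q6 → G1 → H9 → C7 → HQ: 9+11+5+20+31+16 = 92
… (46 more)
HQ → G1 → Q6 → Z6 → C7 → H9 → HQ: 3+5+11+17+31+17 = 84  ← best
The minimum is 84.
One optimal route: HQ → G1 → Q6 → Z6 → C7 → H9 → HQ (or its reverse).

Shortest round trip = 84 blocks.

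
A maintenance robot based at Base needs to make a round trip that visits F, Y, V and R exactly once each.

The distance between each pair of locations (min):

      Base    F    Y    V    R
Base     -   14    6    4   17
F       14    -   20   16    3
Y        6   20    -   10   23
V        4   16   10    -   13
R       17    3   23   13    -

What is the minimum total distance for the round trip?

Base-F-Y-V-R-Base: 14+20+10+13+17 = 74
Base-F-Y-R-V-Base: 14+20+23+13+4 = 74
Base-F-V-Y-R-Base: 14+16+10+23+17 = 80
Base-F-V-R-Y-Base: 14+16+13+23+6 = 72
Base-F-R-Y-V-Base: 14+3+23+10+4 = 54
Base-F-R-V-Y-Base: 14+3+13+10+6 = 46
Base-Y-F-V-R-Base: 6+20+16+13+17 = 72
Base-Y-F-R-V-Base: 6+20+3+13+4 = 46
Base-Y-V-F-R-Base: 6+10+16+3+17 = 52
Base-Y-R-F-V-Base: 6+23+3+16+4 = 52
Base-V-F-Y-R-Base: 4+16+20+23+17 = 80
Base-V-Y-F-R-Base: 4+10+20+3+17 = 54
The minimum is 46.
One optimal route: Base → F → R → V → Y → Base (or its reverse).

Shortest round trip = 46 min.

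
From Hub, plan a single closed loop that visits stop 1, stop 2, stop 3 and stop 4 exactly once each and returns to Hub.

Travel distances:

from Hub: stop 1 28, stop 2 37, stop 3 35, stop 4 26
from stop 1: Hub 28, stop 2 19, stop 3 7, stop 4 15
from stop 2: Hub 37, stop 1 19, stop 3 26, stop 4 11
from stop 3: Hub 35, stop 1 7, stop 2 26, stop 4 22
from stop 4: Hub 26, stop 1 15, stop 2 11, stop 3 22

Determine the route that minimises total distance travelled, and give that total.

Minimum total distance: 98.

With 4 stops there are 4!/2 = 12 distinct round trips (a route and its reverse cost the same).
Hub→stop 1→stop 2→stop 3→stop 4→Hub: 28+19+26+22+26 = 121
Hub→stop 1→stop 2→stop 4→stop 3→Hub: 28+19+11+22+35 = 115
Hub→stop 1→stop 3→stop 2→stop 4→Hub: 28+7+26+11+26 = 98
Hub→stop 1→stop 3→stop 4→stop 2→Hub: 28+7+22+11+37 = 105
Hub→stop 1→stop 4→stop 2→stop 3→Hub: 28+15+11+26+35 = 115
Hub→stop 1→stop 4→stop 3→stop 2→Hub: 28+15+22+26+37 = 128
Hub→stop 2→stop 1→stop 3→stop 4→Hub: 37+19+7+22+26 = 111
Hub→stop 2→stop 1→stop 4→stop 3→Hub: 37+19+15+22+35 = 128
Hub→stop 2→stop 3→stop 1→stop 4→Hub: 37+26+7+15+26 = 111
Hub→stop 2→stop 4→stop 1→stop 3→Hub: 37+11+15+7+35 = 105
Hub→stop 3→stop 1→stop 2→stop 4→Hub: 35+7+19+11+26 = 98
Hub→stop 3→stop 2→stop 1→stop 4→Hub: 35+26+19+15+26 = 121
The minimum is 98.
One optimal route: Hub → stop 1 → stop 3 → stop 2 → stop 4 → Hub (or its reverse).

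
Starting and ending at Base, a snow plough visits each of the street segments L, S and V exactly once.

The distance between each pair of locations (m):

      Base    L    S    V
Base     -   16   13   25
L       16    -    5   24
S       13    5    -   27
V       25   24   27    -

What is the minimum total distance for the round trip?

There are 3 distinct closed tours to check (reversals are equivalent).
Base → L → S → V → Base: 16+5+27+25 = 73
Base → L → V → S → Base: 16+24+27+13 = 80
Base → S → L → V → Base: 13+5+24+25 = 67
The minimum is 67.
One optimal route: Base → S → L → V → Base (or its reverse).

Minimum total distance: 67 m.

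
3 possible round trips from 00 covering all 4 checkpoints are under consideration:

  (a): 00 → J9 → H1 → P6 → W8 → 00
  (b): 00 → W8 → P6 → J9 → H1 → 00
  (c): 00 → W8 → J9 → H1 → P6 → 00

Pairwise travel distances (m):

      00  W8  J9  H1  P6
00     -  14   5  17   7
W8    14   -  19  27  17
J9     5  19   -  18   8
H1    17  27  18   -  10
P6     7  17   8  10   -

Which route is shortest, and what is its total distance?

(a): 5 + 18 + 10 + 17 + 14 = 64
(b): 14 + 17 + 8 + 18 + 17 = 74
(c): 14 + 19 + 18 + 10 + 7 = 68

64 m — (a) is the shortest.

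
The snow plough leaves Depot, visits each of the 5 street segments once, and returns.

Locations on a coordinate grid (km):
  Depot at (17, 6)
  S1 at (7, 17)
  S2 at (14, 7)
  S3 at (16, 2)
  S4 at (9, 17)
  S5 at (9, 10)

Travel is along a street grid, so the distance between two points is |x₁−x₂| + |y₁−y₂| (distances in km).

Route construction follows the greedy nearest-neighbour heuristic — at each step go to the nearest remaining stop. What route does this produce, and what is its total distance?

From Depot: distances to unvisited — S2=4, S3=5, S5=12, S4=19, S1=21. Nearest is S2 (4).
From S2: distances to unvisited — S3=7, S5=8, S4=15, S1=17. Nearest is S3 (7).
From S3: distances to unvisited — S5=15, S4=22, S1=24. Nearest is S5 (15).
From S5: distances to unvisited — S4=7, S1=9. Nearest is S4 (7).
From S4: distances to unvisited — S1=2. Nearest is S1 (2).
Return S1→Depot: 21.
Total = 4 + 7 + 15 + 7 + 2 + 21 = 56.

Nearest-neighbour total = 56 km; route Depot → S2 → S3 → S5 → S4 → S1 → Depot.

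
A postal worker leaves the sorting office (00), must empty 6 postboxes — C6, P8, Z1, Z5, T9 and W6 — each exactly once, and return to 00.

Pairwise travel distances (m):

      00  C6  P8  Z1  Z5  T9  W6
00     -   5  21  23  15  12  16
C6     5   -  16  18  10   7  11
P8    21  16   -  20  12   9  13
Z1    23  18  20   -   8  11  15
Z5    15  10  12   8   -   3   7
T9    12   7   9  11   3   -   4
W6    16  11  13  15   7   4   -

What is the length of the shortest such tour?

Shortest round trip = 72 m.

There are 360 distinct closed tours to check (reversals are equivalent).
00→C6→P8→Z1→Z5→T9→W6→00: 5+16+20+8+3+4+16 = 72
00→C6→P8→Z1→Z5→W6→T9→00: 5+16+20+8+7+4+12 = 72
00→C6→P8→Z1→T9→Z5→W6→00: 5+16+20+11+3+7+16 = 78
00→C6→P8→Z1→T9→W6→Z5→00: 5+16+20+11+4+7+15 = 78
00→C6→P8→Z1→W6→Z5→T9→00: 5+16+20+15+7+3+12 = 78
00→C6→P8→Z1→W6→T9→Z5→00: 5+16+20+15+4+3+15 = 78
00→C6→P8→Z5→Z1→T9→W6→00: 5+16+12+8+11+4+16 = 72
00→C6→P8→Z5→Z1→W6→T9→00: 5+16+12+8+15+4+12 = 72
… (352 more)
The minimum is 72.
One optimal route: 00 → C6 → P8 → Z1 → Z5 → T9 → W6 → 00 (or its reverse).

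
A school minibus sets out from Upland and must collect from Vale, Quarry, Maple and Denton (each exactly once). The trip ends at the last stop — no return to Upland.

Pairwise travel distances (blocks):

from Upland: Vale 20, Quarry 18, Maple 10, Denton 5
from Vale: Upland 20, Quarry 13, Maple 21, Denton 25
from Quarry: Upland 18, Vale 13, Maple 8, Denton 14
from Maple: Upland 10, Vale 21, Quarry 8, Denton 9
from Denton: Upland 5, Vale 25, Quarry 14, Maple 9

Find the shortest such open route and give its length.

There are 4! = 24 possible orderings.
Upland - Vale - Quarry - Maple - Denton: 20+13+8+9 = 50
Upland - Vale - Quarry - Denton - Maple: 20+13+14+9 = 56
Upland - Vale - Maple - Quarry - Denton: 20+21+8+14 = 63
Upland - Vale - Maple - Denton - Quarry: 20+21+9+14 = 64
Upland - Vale - Denton - Quarry - Maple: 20+25+14+8 = 67
Upland - Vale - Denton - Maple - Quarry: 20+25+9+8 = 62
Upland - Quarry - Vale - Maple - Denton: 18+13+21+9 = 61
Upland - Quarry - Vale - Denton - Maple: 18+13+25+9 = 65
Upland - Quarry - Maple - Vale - Denton: 18+8+21+25 = 72
Upland - Quarry - Maple - Denton - Vale: 18+8+9+25 = 60
Upland - Quarry - Denton - Vale - Maple: 18+14+25+21 = 78
Upland - Quarry - Denton - Maple - Vale: 18+14+9+21 = 62
Upland - Maple - Vale - Quarry - Denton: 10+21+13+14 = 58
Upland - Maple - Vale - Denton - Quarry: 10+21+25+14 = 70
… (10 more)
Upland - Denton - Maple - Quarry - Vale: 5+9+8+13 = 35  ← best
The minimum is 35.
One shortest path: Upland → Denton → Maple → Quarry → Vale.

Shortest open route: 35 blocks.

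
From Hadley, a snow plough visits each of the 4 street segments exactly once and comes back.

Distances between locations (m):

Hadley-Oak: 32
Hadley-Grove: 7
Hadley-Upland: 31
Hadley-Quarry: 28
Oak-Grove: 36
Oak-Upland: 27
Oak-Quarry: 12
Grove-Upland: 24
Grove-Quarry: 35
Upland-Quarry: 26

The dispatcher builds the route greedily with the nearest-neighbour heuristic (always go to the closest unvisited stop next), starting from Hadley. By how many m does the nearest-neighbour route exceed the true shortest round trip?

Excess over optimum: 3 m.

Hadley: Grove=7, Quarry=28, Upland=31, Oak=32 ⇒ Grove
Grove: Upland=24, Quarry=35, Oak=36 ⇒ Upland
Upland: Quarry=26, Oak=27 ⇒ Quarry
Quarry: Oak=12 ⇒ Oak
NN route Hadley → Grove → Upland → Quarry → Oak → Hadley costs 101.
Optimal: Hadley → Grove → Upland → Oak → Quarry → Hadley costs 98 (by enumerating all 12 distinct tours).
Excess = 101 − 98 = 3.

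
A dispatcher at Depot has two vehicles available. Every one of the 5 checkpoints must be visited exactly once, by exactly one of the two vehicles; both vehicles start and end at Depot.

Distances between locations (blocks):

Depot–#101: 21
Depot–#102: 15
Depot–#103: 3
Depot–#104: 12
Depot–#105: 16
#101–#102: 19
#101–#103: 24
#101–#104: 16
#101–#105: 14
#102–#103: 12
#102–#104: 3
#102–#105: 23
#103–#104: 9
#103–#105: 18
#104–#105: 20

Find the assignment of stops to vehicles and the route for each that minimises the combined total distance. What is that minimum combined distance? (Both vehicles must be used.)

Minimum combined distance: 70 blocks.

There are 2^4 − 1 = 15 ways to divide the 5 stops into two non-empty groups. For each, the best each vehicle can do is its own shortest tour through its group:
  {#101} + {#102, #103, #104, #105}: 42 + 54 = 96
  {#102} + {#101, #103, #104, #105}: 30 + 58 = 88
  {#101, #102} + {#103, #104, #105}: 55 + 48 = 103
  {#103} + {#101, #102, #104, #105}: 6 + 64 = 70
  {#101, #103} + {#102, #104, #105}: 48 + 54 = 102
  {#102, #103} + {#101, #104, #105}: 30 + 58 = 88
  … (15 splits in total)
Best: vehicle 1 Depot → #103 → Depot = 6; vehicle 2 Depot → #102 → #104 → #101 → #105 → Depot = 64; combined 70.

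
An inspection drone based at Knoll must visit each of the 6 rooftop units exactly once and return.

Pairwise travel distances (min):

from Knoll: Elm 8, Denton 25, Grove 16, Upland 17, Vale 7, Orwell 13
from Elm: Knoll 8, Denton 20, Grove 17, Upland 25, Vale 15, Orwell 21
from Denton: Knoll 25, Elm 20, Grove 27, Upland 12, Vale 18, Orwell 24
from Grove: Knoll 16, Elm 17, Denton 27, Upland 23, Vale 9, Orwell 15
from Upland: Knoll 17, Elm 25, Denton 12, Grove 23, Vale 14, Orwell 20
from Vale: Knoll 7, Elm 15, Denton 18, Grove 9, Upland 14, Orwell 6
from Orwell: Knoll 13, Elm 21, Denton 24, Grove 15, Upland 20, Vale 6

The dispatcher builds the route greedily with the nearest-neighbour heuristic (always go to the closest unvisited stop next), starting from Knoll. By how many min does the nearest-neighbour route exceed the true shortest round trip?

3 min longer than the optimal tour.

From Knoll: Vale=7, Elm=8, Orwell=13, Grove=16, Upland=17, Denton=25 → choose Vale (7).
From Vale: Orwell=6, Grove=9, Upland=14, Elm=15, Denton=18 → choose Orwell (6).
From Orwell: Grove=15, Upland=20, Elm=21, Denton=24 → choose Grove (15).
From Grove: Elm=17, Upland=23, Denton=27 → choose Elm (17).
From Elm: Denton=20, Upland=25 → choose Denton (20).
From Denton: Upland=12 → choose Upland (12).
NN route Knoll → Vale → Orwell → Grove → Elm → Denton → Upland → Knoll costs 94.
Optimal: Knoll → Elm → Denton → Upland → Grove → Vale → Orwell → Knoll costs 91 (by enumerating all 360 distinct tours).
Excess = 94 − 91 = 3.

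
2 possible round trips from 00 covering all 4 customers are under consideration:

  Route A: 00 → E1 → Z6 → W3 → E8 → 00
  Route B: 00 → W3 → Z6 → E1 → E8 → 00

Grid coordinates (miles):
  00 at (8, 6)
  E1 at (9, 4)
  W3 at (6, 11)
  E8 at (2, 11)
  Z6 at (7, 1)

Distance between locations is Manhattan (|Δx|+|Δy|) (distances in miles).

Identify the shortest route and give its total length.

34 miles — Route A is the shortest.

Route A: 3 + 5 + 11 + 4 + 11 = 34
Route B: 7 + 11 + 5 + 14 + 11 = 48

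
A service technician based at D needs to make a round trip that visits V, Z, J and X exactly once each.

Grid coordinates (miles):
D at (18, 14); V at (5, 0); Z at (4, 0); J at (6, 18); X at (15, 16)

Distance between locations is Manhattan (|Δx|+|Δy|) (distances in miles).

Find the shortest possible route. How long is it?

There are 12 distinct closed tours to check (reversals are equivalent).
D→V→Z→J→X→D: 27+1+20+11+5 = 64
D→V→Z→X→J→D: 27+1+27+11+16 = 82
D→V→J→Z→X→D: 27+19+20+27+5 = 98
D→V→J→X→Z→D: 27+19+11+27+28 = 112
D→V→X→Z→J→D: 27+26+27+20+16 = 116
D→V→X→J→Z→D: 27+26+11+20+28 = 112
D→Z→V→J→X→D: 28+1+19+11+5 = 64
D→Z→V→X→J→D: 28+1+26+11+16 = 82
D→Z→J→V→X→D: 28+20+19+26+5 = 98
D→Z→X→V→J→D: 28+27+26+19+16 = 116
D→J→V→Z→X→D: 16+19+1+27+5 = 68
D→J→Z→V→X→D: 16+20+1+26+5 = 68
The minimum is 64.
One optimal route: D → V → Z → J → X → D (or its reverse).

64 miles — the shortest possible round trip.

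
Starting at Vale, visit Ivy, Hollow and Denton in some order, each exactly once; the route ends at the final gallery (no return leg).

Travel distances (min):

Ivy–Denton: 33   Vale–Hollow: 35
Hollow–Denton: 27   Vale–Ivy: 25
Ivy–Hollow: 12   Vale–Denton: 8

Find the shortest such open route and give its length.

47 min — the minimum one-way total.

There are 3! = 6 possible orderings.
Vale → Ivy → Hollow → Denton: 25+12+27 = 64
Vale → Ivy → Denton → Hollow: 25+33+27 = 85
Vale → Hollow → Ivy → Denton: 35+12+33 = 80
Vale → Hollow → Denton → Ivy: 35+27+33 = 95
Vale → Denton → Ivy → Hollow: 8+33+12 = 53
Vale → Denton → Hollow → Ivy: 8+27+12 = 47
The minimum is 47.
One shortest path: Vale → Denton → Hollow → Ivy.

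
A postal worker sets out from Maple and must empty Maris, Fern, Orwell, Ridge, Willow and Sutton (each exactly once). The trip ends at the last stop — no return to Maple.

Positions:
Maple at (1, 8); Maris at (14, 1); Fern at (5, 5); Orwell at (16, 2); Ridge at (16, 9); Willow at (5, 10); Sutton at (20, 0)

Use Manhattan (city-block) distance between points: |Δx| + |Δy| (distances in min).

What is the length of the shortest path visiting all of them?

There are 6! = 720 possible orderings.
Maple→Maris→Fern→Orwell→Ridge→Willow→Sutton: 20+13+14+7+12+25 = 91
Maple→Maris→Fern→Orwell→Ridge→Sutton→Willow: 20+13+14+7+13+25 = 92
Maple→Maris→Fern→Orwell→Willow→Ridge→Sutton: 20+13+14+19+12+13 = 91
Maple→Maris→Fern→Orwell→Willow→Sutton→Ridge: 20+13+14+19+25+13 = 104
Maple→Maris→Fern→Orwell→Sutton→Ridge→Willow: 20+13+14+6+13+12 = 78
Maple→Maris→Fern→Orwell→Sutton→Willow→Ridge: 20+13+14+6+25+12 = 90
Maple→Maris→Fern→Ridge→Orwell→Willow→Sutton: 20+13+15+7+19+25 = 99
Maple→Maris→Fern→Ridge→Orwell→Sutton→Willow: 20+13+15+7+6+25 = 86
… (712 more)
Maple→Fern→Willow→Ridge→Orwell→Maris→Sutton: 7+5+12+7+3+7 = 41  ← best
The minimum is 41.
One shortest path: Maple → Fern → Willow → Ridge → Orwell → Maris → Sutton.

Shortest open route: 41 min.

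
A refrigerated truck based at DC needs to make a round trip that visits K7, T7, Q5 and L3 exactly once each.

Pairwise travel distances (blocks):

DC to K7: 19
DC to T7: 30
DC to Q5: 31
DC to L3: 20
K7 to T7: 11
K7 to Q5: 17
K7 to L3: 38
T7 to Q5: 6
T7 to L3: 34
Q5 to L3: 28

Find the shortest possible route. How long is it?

With 4 stops there are 4!/2 = 12 distinct round trips (a route and its reverse cost the same).
DC-K7-T7-Q5-L3-DC: 19+11+6+28+20 = 84
DC-K7-T7-L3-Q5-DC: 19+11+34+28+31 = 123
DC-K7-Q5-T7-L3-DC: 19+17+6+34+20 = 96
DC-K7-Q5-L3-T7-DC: 19+17+28+34+30 = 128
DC-K7-L3-T7-Q5-DC: 19+38+34+6+31 = 128
DC-K7-L3-Q5-T7-DC: 19+38+28+6+30 = 121
DC-T7-K7-Q5-L3-DC: 30+11+17+28+20 = 106
DC-T7-K7-L3-Q5-DC: 30+11+38+28+31 = 138
DC-T7-Q5-K7-L3-DC: 30+6+17+38+20 = 111
DC-T7-L3-K7-Q5-DC: 30+34+38+17+31 = 150
DC-Q5-K7-T7-L3-DC: 31+17+11+34+20 = 113
DC-Q5-T7-K7-L3-DC: 31+6+11+38+20 = 106
The minimum is 84.
One optimal route: DC → K7 → T7 → Q5 → L3 → DC (or its reverse).

Shortest round trip = 84 blocks.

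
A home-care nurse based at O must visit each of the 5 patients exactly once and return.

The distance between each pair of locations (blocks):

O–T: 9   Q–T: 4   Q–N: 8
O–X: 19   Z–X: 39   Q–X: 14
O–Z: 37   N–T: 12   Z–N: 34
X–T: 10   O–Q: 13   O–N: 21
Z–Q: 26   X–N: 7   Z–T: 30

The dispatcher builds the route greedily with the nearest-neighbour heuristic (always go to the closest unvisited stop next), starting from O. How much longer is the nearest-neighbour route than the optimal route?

The nearest-neighbour route is 7 blocks longer than optimal.

From O: T=9, Q=13, X=19, N=21, Z=37 → choose T (9).
From T: Q=4, X=10, N=12, Z=30 → choose Q (4).
From Q: N=8, X=14, Z=26 → choose N (8).
From N: X=7, Z=34 → choose X (7).
From X: Z=39 → choose Z (39).
NN route O → T → Q → N → X → Z → O costs 104.
Optimal: O → Z → Q → N → X → T → O costs 97 (by enumerating all 60 distinct tours).
Excess = 104 − 97 = 7.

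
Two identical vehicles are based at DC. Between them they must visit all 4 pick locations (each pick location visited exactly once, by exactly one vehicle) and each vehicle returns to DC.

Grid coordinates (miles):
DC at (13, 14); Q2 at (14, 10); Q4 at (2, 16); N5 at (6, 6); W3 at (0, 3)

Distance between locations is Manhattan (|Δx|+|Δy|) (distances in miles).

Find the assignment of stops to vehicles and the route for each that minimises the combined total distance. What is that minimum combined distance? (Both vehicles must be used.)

There are 2^3 − 1 = 7 ways to divide the 4 stops into two non-empty groups. For each, the best each vehicle can do is its own shortest tour through its group:
  {Q2} + {Q4, N5, W3}: 10 + 52 = 62
  {Q4} + {Q2, N5, W3}: 26 + 50 = 76
  {Q2, Q4} + {N5, W3}: 36 + 48 = 84
  {N5} + {Q2, Q4, W3}: 30 + 54 = 84
  {Q2, N5} + {Q4, W3}: 32 + 52 = 84
  {Q4, N5} + {Q2, W3}: 42 + 50 = 92
  … (7 splits in total)
Best: vehicle 1 DC → Q2 → DC = 10; vehicle 2 DC → Q4 → W3 → N5 → DC = 52; combined 62.

62 miles — the smallest possible combined total.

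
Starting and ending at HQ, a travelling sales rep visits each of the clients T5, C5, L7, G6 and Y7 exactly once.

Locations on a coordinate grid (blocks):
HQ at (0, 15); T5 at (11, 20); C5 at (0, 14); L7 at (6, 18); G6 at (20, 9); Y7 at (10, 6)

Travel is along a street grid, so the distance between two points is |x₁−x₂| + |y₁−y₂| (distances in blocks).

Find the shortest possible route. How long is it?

HQ-T5-C5-L7-G6-Y7-HQ: 16+17+10+23+13+19 = 98
HQ-T5-C5-L7-Y7-G6-HQ: 16+17+10+16+13+26 = 98
HQ-T5-C5-G6-L7-Y7-HQ: 16+17+25+23+16+19 = 116
HQ-T5-C5-G6-Y7-L7-HQ: 16+17+25+13+16+9 = 96
HQ-T5-C5-Y7-L7-G6-HQ: 16+17+18+16+23+26 = 116
HQ-T5-C5-Y7-G6-L7-HQ: 16+17+18+13+23+9 = 96
HQ-T5-L7-C5-G6-Y7-HQ: 16+7+10+25+13+19 = 90
HQ-T5-L7-C5-Y7-G6-HQ: 16+7+10+18+13+26 = 90
HQ-T5-L7-G6-C5-Y7-HQ: 16+7+23+25+18+19 = 108
HQ-T5-L7-G6-Y7-C5-HQ: 16+7+23+13+18+1 = 78
HQ-T5-L7-Y7-C5-G6-HQ: 16+7+16+18+25+26 = 108
HQ-T5-L7-Y7-G6-C5-HQ: 16+7+16+13+25+1 = 78
HQ-T5-G6-C5-L7-Y7-HQ: 16+20+25+10+16+19 = 106
HQ-T5-G6-C5-Y7-L7-HQ: 16+20+25+18+16+9 = 104
… (46 more)
HQ-C5-Y7-G6-T5-L7-HQ: 1+18+13+20+7+9 = 68  ← best
The minimum is 68.
One optimal route: HQ → C5 → Y7 → G6 → T5 → L7 → HQ (or its reverse).

Minimum total distance: 68 blocks.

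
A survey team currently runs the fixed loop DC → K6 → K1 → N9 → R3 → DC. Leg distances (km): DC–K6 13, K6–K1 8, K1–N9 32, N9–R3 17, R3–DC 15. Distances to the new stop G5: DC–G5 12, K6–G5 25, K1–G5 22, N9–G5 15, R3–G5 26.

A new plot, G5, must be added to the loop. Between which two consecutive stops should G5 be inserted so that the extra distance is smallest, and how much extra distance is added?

Adding 5 km by placing G5 on the K1–N9 leg.

Insertion cost between consecutive stops i–j is d(i,G5) + d(G5,j) − d(i,j):
  between DC and K6: 12 + 25 − 13 = 24
  between K6 and K1: 25 + 22 − 8 = 39
  between K1 and N9: 22 + 15 − 32 = 5
  between N9 and R3: 15 + 26 − 17 = 24
  between R3 and DC: 26 + 12 − 15 = 23
Cheapest insertion is between K1 and N9, adding 5.
New total = 85 + 5 = 90.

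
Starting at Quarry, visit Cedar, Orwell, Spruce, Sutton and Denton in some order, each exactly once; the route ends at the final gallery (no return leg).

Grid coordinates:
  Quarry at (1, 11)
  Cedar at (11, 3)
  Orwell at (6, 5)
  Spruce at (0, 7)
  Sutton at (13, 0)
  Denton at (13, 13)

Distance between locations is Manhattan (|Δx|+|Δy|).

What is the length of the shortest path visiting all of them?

Minimum one-way distance = 38.

There are 5! = 120 possible orderings.
Quarry → Cedar → Orwell → Spruce → Sutton → Denton: 18+7+8+20+13 = 66
Quarry → Cedar → Orwell → Spruce → Denton → Sutton: 18+7+8+19+13 = 65
Quarry → Cedar → Orwell → Sutton → Spruce → Denton: 18+7+12+20+19 = 76
Quarry → Cedar → Orwell → Sutton → Denton → Spruce: 18+7+12+13+19 = 69
Quarry → Cedar → Orwell → Denton → Spruce → Sutton: 18+7+15+19+20 = 79
Quarry → Cedar → Orwell → Denton → Sutton → Spruce: 18+7+15+13+20 = 73
Quarry → Cedar → Spruce → Orwell → Sutton → Denton: 18+15+8+12+13 = 66
Quarry → Cedar → Spruce → Orwell → Denton → Sutton: 18+15+8+15+13 = 69
Quarry → Cedar → Spruce → Sutton → Orwell → Denton: 18+15+20+12+15 = 80
Quarry → Cedar → Spruce → Sutton → Denton → Orwell: 18+15+20+13+15 = 81
Quarry → Cedar → Spruce → Denton → Orwell → Sutton: 18+15+19+15+12 = 79
Quarry → Cedar → Spruce → Denton → Sutton → Orwell: 18+15+19+13+12 = 77
Quarry → Cedar → Sutton → Orwell → Spruce → Denton: 18+5+12+8+19 = 62
Quarry → Cedar → Sutton → Orwell → Denton → Spruce: 18+5+12+15+19 = 69
… (106 more)
Quarry → Spruce → Orwell → Cedar → Sutton → Denton: 5+8+7+5+13 = 38  ← best
The minimum is 38.
One shortest path: Quarry → Spruce → Orwell → Cedar → Sutton → Denton.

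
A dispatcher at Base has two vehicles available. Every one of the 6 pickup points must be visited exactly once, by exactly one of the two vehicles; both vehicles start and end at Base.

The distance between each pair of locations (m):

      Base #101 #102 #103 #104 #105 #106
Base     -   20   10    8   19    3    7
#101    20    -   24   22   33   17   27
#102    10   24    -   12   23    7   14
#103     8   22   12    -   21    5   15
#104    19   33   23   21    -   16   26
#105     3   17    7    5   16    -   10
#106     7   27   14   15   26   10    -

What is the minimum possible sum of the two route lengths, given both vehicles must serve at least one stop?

110 m — the smallest possible combined total.

Try each way of splitting the stops between the two vehicles (each non-empty) and, for each split, find the best tour for each vehicle:
  {#101} + {#102, #103, #104, #105, #106}: 40 + 73 = 113
  {#102} + {#101, #103, #104, #105, #106}: 20 + 96 = 116
  {#101, #102} + {#103, #104, #105, #106}: 54 + 62 = 116
  {#103} + {#101, #102, #104, #105, #106}: 16 + 97 = 113
  {#101, #103} + {#102, #104, #105, #106}: 50 + 63 = 113
  {#102, #103} + {#101, #104, #105, #106}: 30 + 86 = 116
  … (31 splits in total)
  {#101, #102, #103, #104, #105} + {#106}: 96 + 14 = 110  ← best
Best: vehicle 1 Base → #101 → #102 → #103 → #104 → #105 → Base = 96; vehicle 2 Base → #106 → Base = 14; combined 110.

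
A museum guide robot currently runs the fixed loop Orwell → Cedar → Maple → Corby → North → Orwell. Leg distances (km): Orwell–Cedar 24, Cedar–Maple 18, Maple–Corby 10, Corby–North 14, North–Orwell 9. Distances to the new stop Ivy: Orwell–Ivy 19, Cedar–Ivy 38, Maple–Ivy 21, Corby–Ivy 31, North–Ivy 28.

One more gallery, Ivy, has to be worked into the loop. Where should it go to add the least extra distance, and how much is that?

Insertion cost between consecutive stops i–j is d(i,Ivy) + d(Ivy,j) − d(i,j):
  between Orwell and Cedar: 19 + 38 − 24 = 33
  between Cedar and Maple: 38 + 21 − 18 = 41
  between Maple and Corby: 21 + 31 − 10 = 42
  between Corby and North: 31 + 28 − 14 = 45
  between North and Orwell: 28 + 19 − 9 = 38
Cheapest insertion is between Orwell and Cedar, adding 33.
New total = 75 + 33 = 108.

Adding 33 km by placing Ivy on the Orwell–Cedar leg.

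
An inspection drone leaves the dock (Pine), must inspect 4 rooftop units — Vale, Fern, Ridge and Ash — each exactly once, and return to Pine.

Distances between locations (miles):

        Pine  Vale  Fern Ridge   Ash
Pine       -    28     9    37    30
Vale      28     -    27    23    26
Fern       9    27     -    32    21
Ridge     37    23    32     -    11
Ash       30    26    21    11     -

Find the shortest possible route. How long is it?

Pine→Vale→Fern→Ridge→Ash→Pine: 28+27+32+11+30 = 128
Pine→Vale→Fern→Ash→Ridge→Pine: 28+27+21+11+37 = 124
Pine→Vale→Ridge→Fern→Ash→Pine: 28+23+32+21+30 = 134
Pine→Vale→Ridge→Ash→Fern→Pine: 28+23+11+21+9 = 92
Pine→Vale→Ash→Fern→Ridge→Pine: 28+26+21+32+37 = 144
Pine→Vale→Ash→Ridge→Fern→Pine: 28+26+11+32+9 = 106
Pine→Fern→Vale→Ridge→Ash→Pine: 9+27+23+11+30 = 100
Pine→Fern→Vale→Ash→Ridge→Pine: 9+27+26+11+37 = 110
Pine→Fern→Ridge→Vale→Ash→Pine: 9+32+23+26+30 = 120
Pine→Fern→Ash→Vale→Ridge→Pine: 9+21+26+23+37 = 116
Pine→Ridge→Vale→Fern→Ash→Pine: 37+23+27+21+30 = 138
Pine→Ridge→Fern→Vale→Ash→Pine: 37+32+27+26+30 = 152
The minimum is 92.
One optimal route: Pine → Vale → Ridge → Ash → Fern → Pine (or its reverse).

Minimum total distance: 92 miles.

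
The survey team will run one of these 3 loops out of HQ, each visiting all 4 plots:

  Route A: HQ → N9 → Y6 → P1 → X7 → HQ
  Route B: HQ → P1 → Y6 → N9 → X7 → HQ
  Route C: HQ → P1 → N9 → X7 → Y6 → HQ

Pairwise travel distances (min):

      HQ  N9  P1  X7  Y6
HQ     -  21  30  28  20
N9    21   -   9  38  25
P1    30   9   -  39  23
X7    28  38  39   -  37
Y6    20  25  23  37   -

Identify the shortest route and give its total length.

Shortest is Route C, total 134 min.

Route A: 21 + 25 + 23 + 39 + 28 = 136
Route B: 30 + 23 + 25 + 38 + 28 = 144
Route C: 30 + 9 + 38 + 37 + 20 = 134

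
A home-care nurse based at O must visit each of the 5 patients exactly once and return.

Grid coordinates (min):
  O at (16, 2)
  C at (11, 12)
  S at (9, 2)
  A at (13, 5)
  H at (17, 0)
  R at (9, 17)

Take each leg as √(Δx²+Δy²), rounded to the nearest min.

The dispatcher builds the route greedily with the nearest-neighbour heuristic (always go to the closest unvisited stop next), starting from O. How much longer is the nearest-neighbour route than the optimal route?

From O: H=2, A=4, S=7, C=11, R=17 → choose H (2).
From H: A=6, S=8, C=13, R=19 → choose A (6).
From A: S=5, C=7, R=13 → choose S (5).
From S: C=10, R=15 → choose C (10).
From C: R=5 → choose R (5).
NN route O → H → A → S → C → R → O costs 45.
Optimal: O → A → C → R → S → H → O costs 41 (by enumerating all 60 distinct tours).
Excess = 45 − 41 = 4.

4 min longer than the optimal tour.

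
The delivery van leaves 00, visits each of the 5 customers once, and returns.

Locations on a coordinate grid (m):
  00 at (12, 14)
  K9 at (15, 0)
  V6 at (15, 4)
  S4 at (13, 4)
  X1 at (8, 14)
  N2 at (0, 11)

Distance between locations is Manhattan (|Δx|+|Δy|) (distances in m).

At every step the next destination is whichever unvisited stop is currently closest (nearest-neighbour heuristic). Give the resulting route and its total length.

Total distance 58 m via the nearest-neighbour route 00 → X1 → N2 → S4 → V6 → K9 → 00.

From 00: distances to unvisited — X1=4, S4=11, V6=13, N2=15, K9=17. Nearest is X1 (4).
From X1: distances to unvisited — N2=11, S4=15, V6=17, K9=21. Nearest is N2 (11).
From N2: distances to unvisited — S4=20, V6=22, K9=26. Nearest is S4 (20).
From S4: distances to unvisited — V6=2, K9=6. Nearest is V6 (2).
From V6: distances to unvisited — K9=4. Nearest is K9 (4).
Return K9→00: 17.
Total = 4 + 11 + 20 + 2 + 4 + 17 = 58.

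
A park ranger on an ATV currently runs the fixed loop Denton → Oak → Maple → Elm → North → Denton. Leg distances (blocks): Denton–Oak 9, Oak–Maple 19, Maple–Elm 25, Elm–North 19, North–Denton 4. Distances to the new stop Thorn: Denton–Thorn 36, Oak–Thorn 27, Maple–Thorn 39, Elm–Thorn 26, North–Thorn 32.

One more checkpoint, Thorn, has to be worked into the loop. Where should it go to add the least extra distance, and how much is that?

Adding 39 blocks by placing Thorn on the Elm–North leg.

Insertion cost between consecutive stops i–j is d(i,Thorn) + d(Thorn,j) − d(i,j):
  between Denton and Oak: 36 + 27 − 9 = 54
  between Oak and Maple: 27 + 39 − 19 = 47
  between Maple and Elm: 39 + 26 − 25 = 40
  between Elm and North: 26 + 32 − 19 = 39
  between North and Denton: 32 + 36 − 4 = 64
Cheapest insertion is between Elm and North, adding 39.
New total = 76 + 39 = 115.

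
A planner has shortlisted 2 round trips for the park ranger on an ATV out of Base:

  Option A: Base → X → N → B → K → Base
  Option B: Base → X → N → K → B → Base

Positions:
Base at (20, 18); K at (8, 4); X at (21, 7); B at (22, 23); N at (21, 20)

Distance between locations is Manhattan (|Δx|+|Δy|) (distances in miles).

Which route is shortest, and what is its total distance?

Shortest is Option A, total 88 miles.

Option A: 12 + 13 + 4 + 33 + 26 = 88
Option B: 12 + 13 + 29 + 33 + 7 = 94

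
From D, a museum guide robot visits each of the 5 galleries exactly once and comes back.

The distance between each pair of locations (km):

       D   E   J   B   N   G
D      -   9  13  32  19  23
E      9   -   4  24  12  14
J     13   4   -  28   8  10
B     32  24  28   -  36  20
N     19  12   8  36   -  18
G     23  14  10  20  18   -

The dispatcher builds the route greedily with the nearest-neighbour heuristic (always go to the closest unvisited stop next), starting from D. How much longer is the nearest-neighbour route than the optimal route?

Excess over optimum: 1 km.

From D: E=9, J=13, N=19, G=23, B=32 → choose E (9).
From E: J=4, N=12, G=14, B=24 → choose J (4).
From J: N=8, G=10, B=28 → choose N (8).
From N: G=18, B=36 → choose G (18).
From G: B=20 → choose B (20).
NN route D → E → J → N → G → B → D costs 91.
Optimal: D → E → B → G → J → N → D costs 90 (by enumerating all 60 distinct tours).
Excess = 91 − 90 = 1.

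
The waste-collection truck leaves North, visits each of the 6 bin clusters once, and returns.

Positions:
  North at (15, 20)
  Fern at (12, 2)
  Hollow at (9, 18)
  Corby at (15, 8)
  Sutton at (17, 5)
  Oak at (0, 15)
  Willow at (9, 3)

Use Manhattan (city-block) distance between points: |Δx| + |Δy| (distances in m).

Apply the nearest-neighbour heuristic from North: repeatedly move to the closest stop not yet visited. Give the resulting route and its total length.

From North: distances to unvisited — Hollow=8, Corby=12, Sutton=17, Oak=20, Fern=21, Willow=23. Nearest is Hollow (8).
From Hollow: distances to unvisited — Oak=12, Willow=15, Corby=16, Fern=19, Sutton=21. Nearest is Oak (12).
From Oak: distances to unvisited — Willow=21, Corby=22, Fern=25, Sutton=27. Nearest is Willow (21).
From Willow: distances to unvisited — Fern=4, Sutton=10, Corby=11. Nearest is Fern (4).
From Fern: distances to unvisited — Sutton=8, Corby=9. Nearest is Sutton (8).
From Sutton: distances to unvisited — Corby=5. Nearest is Corby (5).
Return Corby→North: 12.
Total = 8 + 12 + 21 + 4 + 8 + 5 + 12 = 70.

70 m along North → Hollow → Oak → Willow → Fern → Sutton → Corby → North.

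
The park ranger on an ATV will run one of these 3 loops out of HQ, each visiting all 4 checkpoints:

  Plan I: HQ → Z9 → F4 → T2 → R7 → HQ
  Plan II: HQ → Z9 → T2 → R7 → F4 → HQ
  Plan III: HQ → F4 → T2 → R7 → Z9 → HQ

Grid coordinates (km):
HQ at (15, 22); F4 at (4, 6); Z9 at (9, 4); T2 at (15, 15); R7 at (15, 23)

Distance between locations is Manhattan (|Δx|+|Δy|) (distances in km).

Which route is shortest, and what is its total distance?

60 km — Plan I is the shortest.

Plan I: 24 + 7 + 20 + 8 + 1 = 60
Plan II: 24 + 17 + 8 + 28 + 27 = 104
Plan III: 27 + 20 + 8 + 25 + 24 = 104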